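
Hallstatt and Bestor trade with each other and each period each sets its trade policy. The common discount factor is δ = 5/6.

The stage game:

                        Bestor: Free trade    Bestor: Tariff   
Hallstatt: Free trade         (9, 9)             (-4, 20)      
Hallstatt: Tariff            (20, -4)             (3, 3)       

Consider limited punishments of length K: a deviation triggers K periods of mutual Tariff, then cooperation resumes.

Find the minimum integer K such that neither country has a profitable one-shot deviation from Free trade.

IC: δ(1−δ^K)/(1−δ) ≥ (20−9)/(9−3) = 11/6.
With δ = 5/6: need 1 − δ^K ≥ 11/6·(1−5/6)/(5/6), i.e. δ^K ≤ 0.6333.
Since (5/6)^2 = 0.6944 and (5/6)^3 = 0.5787, the smallest such K is 3.

3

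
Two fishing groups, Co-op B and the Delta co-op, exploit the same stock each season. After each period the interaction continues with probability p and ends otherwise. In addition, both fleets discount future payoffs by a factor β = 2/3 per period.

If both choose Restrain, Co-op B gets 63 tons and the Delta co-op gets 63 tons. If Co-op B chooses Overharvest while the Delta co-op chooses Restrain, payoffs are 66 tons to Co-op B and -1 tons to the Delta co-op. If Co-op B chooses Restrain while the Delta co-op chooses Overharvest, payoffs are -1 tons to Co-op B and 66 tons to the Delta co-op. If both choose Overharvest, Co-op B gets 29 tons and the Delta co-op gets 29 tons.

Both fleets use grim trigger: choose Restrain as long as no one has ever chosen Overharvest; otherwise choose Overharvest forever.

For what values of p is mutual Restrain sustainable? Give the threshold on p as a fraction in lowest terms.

Expected continuation weight on next period's payoff is β·p = 2/3·p, which plays the role of the discount factor.
Cooperation requires 2/3·p ≥ (66−63)/(66−29) = 3/37, hence p ≥ 9/74.

9/74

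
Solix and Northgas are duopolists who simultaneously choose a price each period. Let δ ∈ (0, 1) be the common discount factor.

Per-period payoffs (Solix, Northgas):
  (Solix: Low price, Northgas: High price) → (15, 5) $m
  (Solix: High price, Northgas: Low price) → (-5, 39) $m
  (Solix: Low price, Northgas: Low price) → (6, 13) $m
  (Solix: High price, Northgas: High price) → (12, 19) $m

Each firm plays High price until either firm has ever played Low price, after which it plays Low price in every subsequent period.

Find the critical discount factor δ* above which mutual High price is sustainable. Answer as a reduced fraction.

10/13

For Solix: deviation gain 15−12 = 3, per-period punishment loss 12−6 = 6. IC gives δ ≥ 3/9 = 1/3.
For Northgas: gain 20, loss 6 per period, so δ ≥ 20/26 = 10/13.
The tighter constraint is Northgas's, so cooperation needs δ ≥ 10/13.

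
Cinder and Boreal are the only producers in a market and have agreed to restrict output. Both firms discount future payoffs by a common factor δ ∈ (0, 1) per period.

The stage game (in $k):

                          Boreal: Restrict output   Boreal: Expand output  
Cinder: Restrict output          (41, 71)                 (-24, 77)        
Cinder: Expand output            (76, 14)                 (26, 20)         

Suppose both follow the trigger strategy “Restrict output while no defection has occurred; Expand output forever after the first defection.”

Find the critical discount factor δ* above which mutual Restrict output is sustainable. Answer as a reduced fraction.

7/10

Cinder's threshold: (76−41)/(76−26) = 7/10.
Boreal's threshold: (77−71)/(77−20) = 2/19.
7/10 > 2/19, so Cinder binds and δ* = 7/10.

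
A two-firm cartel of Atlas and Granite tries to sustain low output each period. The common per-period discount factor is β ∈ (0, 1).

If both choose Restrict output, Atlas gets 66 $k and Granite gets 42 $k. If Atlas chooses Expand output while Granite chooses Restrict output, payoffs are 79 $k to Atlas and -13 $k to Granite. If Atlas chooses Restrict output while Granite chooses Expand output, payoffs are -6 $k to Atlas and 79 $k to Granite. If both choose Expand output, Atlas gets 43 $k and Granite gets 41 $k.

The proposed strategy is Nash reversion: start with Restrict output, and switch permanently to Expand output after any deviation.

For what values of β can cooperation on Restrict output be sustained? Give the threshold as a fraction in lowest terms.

37/38

Atlas: cooperation gives 66 each period; deviation gives 79 once then 43 forever.
  66/(1−β) ≥ 79 + 43β/(1−β) ⇒ β ≥ 13/36.
Granite: cooperation gives 42 each period; deviation gives 79 once then 41 forever.
  β ≥ 37/38.
Both must hold, so the binding constraint is Granite's: β ≥ 37/38.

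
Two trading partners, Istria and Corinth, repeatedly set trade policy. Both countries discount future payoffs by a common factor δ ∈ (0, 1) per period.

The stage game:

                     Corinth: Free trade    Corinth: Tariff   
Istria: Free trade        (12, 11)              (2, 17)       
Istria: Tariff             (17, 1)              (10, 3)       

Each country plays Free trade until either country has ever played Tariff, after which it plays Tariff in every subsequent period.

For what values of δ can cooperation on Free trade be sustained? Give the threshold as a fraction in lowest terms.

Istria: cooperation gives 12 each period; deviation gives 17 once then 10 forever.
  12/(1−δ) ≥ 17 + 10δ/(1−δ) ⇒ δ ≥ 5/7.
Corinth: cooperation gives 11 each period; deviation gives 17 once then 3 forever.
  δ ≥ 6/14 = 3/7.
Both must hold, so the binding constraint is Istria's: δ ≥ 5/7.

5/7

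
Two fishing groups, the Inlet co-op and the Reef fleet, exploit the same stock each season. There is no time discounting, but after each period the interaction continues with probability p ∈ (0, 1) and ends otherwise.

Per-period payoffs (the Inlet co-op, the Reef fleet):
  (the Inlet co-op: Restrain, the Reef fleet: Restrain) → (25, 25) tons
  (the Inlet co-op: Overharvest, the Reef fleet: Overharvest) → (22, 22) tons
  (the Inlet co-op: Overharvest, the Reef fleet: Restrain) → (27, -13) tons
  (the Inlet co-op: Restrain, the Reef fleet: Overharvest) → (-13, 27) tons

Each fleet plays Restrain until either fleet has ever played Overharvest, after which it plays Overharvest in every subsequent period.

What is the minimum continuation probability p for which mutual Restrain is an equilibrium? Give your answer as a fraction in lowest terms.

2/5

With no time discounting, the continuation probability p plays the role of the discount factor.
Grim-trigger IC: 25/(1−p) ≥ 27 + 22p/(1−p) ⇒ p ≥ (27−25)/(27−22) = 2/5.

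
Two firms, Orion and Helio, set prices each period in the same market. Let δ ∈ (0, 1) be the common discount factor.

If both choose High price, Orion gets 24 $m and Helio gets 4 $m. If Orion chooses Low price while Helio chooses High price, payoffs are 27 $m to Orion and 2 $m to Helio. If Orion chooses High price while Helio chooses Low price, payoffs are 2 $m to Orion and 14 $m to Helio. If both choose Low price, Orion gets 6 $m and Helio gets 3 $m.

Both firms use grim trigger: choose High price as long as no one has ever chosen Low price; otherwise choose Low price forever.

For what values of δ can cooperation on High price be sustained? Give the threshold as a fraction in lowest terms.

10/11

For Orion: deviation gain 27−24 = 3, per-period punishment loss 24−6 = 18. IC gives δ ≥ 3/21 = 1/7.
For Helio: gain 10, loss 1 per period, so δ ≥ 10/11.
The tighter constraint is Helio's, so cooperation needs δ ≥ 10/11.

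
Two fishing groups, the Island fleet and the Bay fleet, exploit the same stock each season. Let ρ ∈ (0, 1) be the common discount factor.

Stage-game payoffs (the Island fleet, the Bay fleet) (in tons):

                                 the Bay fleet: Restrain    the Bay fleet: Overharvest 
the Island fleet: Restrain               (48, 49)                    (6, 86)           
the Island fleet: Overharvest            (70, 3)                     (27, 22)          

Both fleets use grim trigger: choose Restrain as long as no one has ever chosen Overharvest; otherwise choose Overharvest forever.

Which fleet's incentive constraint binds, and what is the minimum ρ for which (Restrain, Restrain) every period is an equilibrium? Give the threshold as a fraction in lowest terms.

the Island fleet: cooperation gives 48 each period; deviation gives 70 once then 27 forever.
  48/(1−ρ) ≥ 70 + 27ρ/(1−ρ) ⇒ ρ ≥ 22/43.
the Bay fleet: cooperation gives 49 each period; deviation gives 86 once then 22 forever.
  ρ ≥ 37/64.
Both must hold, so the binding constraint is the Bay fleet's: ρ ≥ 37/64.

the Bay fleet; ρ ≥ 37/64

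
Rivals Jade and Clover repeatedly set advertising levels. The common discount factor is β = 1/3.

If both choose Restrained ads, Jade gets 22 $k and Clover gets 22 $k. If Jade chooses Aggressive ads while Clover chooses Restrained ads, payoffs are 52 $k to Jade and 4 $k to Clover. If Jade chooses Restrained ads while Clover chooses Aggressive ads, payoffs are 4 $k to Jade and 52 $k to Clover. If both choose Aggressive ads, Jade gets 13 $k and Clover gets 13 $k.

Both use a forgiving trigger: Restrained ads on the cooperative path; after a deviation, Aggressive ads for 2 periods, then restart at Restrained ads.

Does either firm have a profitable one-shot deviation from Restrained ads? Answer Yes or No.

IC: β+…+β^2 ≥ (52−22)/(22−13) = 10/3.
At β = 1/3: partial sum = 0.4444 < 3.3333. Cooperation not sustainable.

Yes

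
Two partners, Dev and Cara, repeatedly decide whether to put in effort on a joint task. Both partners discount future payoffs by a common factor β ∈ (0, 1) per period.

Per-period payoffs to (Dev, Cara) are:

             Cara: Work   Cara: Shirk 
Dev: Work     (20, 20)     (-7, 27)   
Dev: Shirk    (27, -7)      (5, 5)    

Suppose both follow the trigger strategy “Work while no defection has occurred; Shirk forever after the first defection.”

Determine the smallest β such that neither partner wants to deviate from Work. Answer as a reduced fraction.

One-period gain from deviating is 27 − 20 = 7. The loss is 20 − 5 = 15 in every subsequent period, with present value 15·β/(1−β).
Deviation is unprofitable when 15·β/(1−β) ≥ 7, i.e. β/(1−β) ≥ 7/15.
Equivalently β ≥ 7/(7+15) = 7/22.

7/22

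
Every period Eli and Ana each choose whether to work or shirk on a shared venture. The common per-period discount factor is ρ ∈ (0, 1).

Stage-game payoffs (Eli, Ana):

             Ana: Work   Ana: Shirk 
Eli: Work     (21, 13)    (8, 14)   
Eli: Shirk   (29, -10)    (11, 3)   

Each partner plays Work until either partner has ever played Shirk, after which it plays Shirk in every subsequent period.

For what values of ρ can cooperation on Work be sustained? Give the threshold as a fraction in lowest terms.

4/9

Eli: cooperation gives 21 each period; deviation gives 29 once then 11 forever.
  21/(1−ρ) ≥ 29 + 11ρ/(1−ρ) ⇒ ρ ≥ 8/18 = 4/9.
Ana: cooperation gives 13 each period; deviation gives 14 once then 3 forever.
  ρ ≥ 1/11.
Both must hold, so the binding constraint is Eli's: ρ ≥ 4/9.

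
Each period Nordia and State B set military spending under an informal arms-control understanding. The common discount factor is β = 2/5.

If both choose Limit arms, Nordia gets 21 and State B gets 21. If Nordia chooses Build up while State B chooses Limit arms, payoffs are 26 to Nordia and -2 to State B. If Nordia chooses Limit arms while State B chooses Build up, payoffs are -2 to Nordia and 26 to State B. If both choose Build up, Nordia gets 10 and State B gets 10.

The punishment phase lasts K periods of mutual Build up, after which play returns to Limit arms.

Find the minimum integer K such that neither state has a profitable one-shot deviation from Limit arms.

IC: β(1−β^K)/(1−β) ≥ (26−21)/(21−10) = 5/11.
With β = 2/5: need 1 − β^K ≥ 5/11·(1−2/5)/(2/5), i.e. β^K ≤ 0.3182.
Since (2/5)^1 = 0.4000 and (2/5)^2 = 0.1600, the smallest such K is 2.

2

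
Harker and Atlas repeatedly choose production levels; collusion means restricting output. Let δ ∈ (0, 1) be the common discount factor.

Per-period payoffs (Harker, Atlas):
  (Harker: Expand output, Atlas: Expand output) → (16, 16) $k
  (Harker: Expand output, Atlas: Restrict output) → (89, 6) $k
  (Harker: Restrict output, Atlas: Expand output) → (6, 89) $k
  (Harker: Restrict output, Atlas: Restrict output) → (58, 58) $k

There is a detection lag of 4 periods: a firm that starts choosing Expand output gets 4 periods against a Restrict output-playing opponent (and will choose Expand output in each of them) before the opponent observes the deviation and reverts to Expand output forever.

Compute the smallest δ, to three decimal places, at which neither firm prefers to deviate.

A deviator earns 89 for 4 periods, then 16 forever; cooperating earns 58 forever. Multiplying the IC by (1−δ):
58 ≥ 89(1−δ^4) + 16δ^4, so 73·δ^4 ≥ 31 and δ^4 ≥ 31/73.
δ ≥ (31/73)^(1/4) ≈ 0.807.

0.807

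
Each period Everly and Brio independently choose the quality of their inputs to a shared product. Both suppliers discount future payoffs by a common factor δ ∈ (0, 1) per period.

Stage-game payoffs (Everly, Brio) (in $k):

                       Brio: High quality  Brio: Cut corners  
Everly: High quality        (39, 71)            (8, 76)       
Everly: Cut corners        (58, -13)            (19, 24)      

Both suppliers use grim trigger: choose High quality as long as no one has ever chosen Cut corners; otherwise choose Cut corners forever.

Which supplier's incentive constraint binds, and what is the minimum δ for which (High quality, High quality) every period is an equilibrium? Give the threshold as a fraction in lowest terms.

Everly's threshold: (58−39)/(58−19) = 19/39.
Brio's threshold: (76−71)/(76−24) = 5/52.
19/39 > 5/52, so Everly binds and δ* = 19/39.

Everly; δ ≥ 19/39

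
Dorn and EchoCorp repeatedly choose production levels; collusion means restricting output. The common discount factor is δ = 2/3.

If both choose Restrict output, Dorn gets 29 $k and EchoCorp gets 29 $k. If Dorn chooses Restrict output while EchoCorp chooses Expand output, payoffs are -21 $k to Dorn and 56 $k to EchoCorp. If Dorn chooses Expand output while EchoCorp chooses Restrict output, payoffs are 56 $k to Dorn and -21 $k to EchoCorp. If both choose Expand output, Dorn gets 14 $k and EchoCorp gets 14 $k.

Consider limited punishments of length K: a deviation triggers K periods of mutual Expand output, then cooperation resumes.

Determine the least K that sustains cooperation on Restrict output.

6

No profitable deviation requires (29−14)(δ+…+δ^K) ≥ 56−29, i.e. δ+…+δ^K ≥ 9/5 ≈ 1.8000.
With δ = 2/3, the partial sums are K=1: 0.6667, K=2: 1.1111, K=3: 1.4074, K=4: 1.6049, K=5: 1.7366, K=6: 1.8244.
K = 6 is the first length at which the sum reaches 1.8000.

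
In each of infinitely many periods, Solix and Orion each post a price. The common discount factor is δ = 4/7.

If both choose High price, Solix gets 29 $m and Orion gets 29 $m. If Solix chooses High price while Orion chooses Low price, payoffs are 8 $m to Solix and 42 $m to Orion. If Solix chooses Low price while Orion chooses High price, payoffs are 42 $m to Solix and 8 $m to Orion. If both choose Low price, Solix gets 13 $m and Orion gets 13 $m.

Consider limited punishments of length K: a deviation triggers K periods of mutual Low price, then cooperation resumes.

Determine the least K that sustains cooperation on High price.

No profitable deviation requires (29−13)(δ+…+δ^K) ≥ 42−29, i.e. δ+…+δ^K ≥ 13/16 ≈ 0.8125.
With δ = 4/7, the partial sums are K=1: 0.5714, K=2: 0.8980.
K = 2 is the first length at which the sum reaches 0.8125.

2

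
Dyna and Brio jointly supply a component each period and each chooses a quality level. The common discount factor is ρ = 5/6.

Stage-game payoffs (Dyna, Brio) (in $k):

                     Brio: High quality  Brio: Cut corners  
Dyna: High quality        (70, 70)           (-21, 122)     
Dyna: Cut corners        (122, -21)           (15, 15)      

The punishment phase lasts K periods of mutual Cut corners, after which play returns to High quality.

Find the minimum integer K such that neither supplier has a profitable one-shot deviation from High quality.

2

IC: ρ(1−ρ^K)/(1−ρ) ≥ (122−70)/(70−15) = 52/55.
With ρ = 5/6: need 1 − ρ^K ≥ 52/55·(1−5/6)/(5/6), i.e. ρ^K ≤ 0.8109.
Since (5/6)^1 = 0.8333 and (5/6)^2 = 0.6944, the smallest such K is 2.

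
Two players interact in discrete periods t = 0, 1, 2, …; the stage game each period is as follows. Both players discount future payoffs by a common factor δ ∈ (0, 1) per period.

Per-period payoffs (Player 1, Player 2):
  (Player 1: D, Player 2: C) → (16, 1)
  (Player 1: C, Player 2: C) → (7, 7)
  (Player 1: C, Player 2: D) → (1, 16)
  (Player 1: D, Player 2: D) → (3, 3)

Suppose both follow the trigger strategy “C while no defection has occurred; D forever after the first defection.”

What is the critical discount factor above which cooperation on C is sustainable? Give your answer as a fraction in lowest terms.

Under grim trigger the critical discount factor is (T−C)/(T−P) with T = 16, C = 7, P = 3.
δ* = (16−7)/(16−3) = 9/13.

9/13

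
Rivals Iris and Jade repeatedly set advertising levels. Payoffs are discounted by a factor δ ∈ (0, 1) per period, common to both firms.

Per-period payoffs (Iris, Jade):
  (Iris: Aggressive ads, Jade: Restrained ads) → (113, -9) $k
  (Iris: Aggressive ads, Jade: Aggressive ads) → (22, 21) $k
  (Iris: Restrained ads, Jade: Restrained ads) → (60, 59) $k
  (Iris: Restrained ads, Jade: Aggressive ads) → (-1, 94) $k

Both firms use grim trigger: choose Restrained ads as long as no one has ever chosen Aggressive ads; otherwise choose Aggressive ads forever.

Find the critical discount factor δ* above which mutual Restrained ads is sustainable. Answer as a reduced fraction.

53/91

Iris's threshold: (113−60)/(113−22) = 53/91.
Jade's threshold: (94−59)/(94−21) = 35/73.
53/91 > 35/73, so Iris binds and δ* = 53/91.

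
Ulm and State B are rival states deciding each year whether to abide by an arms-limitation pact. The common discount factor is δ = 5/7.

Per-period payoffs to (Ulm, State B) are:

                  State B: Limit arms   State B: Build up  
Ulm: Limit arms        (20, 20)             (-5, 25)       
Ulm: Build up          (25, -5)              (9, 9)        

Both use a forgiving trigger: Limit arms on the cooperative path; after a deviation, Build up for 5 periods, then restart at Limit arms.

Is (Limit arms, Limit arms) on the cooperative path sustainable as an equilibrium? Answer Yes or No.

Yes

IC: δ+…+δ^5 ≥ (25−20)/(20−9) = 5/11.
At δ = 5/7: partial sum = 2.0352 ≥ 0.4545. Cooperation sustainable.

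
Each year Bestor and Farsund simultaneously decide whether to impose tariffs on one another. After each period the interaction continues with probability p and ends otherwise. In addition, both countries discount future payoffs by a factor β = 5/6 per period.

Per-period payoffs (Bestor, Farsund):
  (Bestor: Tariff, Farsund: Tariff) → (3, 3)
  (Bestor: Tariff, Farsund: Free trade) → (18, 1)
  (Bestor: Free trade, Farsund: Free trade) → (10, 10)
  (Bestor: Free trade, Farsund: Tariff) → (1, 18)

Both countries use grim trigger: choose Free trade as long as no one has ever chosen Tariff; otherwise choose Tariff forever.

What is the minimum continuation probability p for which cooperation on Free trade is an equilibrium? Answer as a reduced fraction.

Expected continuation weight on next period's payoff is β·p = 5/6·p, which plays the role of the discount factor.
Cooperation requires 5/6·p ≥ (18−10)/(18−3) = 8/15, hence p ≥ 16/25.

16/25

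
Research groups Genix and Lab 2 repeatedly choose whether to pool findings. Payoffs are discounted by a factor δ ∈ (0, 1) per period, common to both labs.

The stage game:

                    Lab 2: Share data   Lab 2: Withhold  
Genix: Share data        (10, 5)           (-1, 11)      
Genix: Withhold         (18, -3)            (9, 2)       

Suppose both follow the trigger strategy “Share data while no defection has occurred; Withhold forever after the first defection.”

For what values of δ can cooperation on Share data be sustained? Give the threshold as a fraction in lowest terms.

Genix: cooperation gives 10 each period; deviation gives 18 once then 9 forever.
  10/(1−δ) ≥ 18 + 9δ/(1−δ) ⇒ δ ≥ 8/9.
Lab 2: cooperation gives 5 each period; deviation gives 11 once then 2 forever.
  δ ≥ 6/9 = 2/3.
Both must hold, so the binding constraint is Genix's: δ ≥ 8/9.

8/9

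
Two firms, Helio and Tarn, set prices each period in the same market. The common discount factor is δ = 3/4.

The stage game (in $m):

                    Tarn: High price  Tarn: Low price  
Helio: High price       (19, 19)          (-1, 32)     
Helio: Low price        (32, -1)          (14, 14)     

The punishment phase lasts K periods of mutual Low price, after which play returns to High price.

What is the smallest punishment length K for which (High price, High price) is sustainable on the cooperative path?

8

Need Σ_{k=1}^{K} δ^k ≥ (32−19)/(19−14) = 2.6000 at δ = 3/4.
At K = 7 the sum is 2.5995 < 2.6000; at K = 8 it is 2.6997 ≥ 2.6000.
So the minimum punishment length is K = 8.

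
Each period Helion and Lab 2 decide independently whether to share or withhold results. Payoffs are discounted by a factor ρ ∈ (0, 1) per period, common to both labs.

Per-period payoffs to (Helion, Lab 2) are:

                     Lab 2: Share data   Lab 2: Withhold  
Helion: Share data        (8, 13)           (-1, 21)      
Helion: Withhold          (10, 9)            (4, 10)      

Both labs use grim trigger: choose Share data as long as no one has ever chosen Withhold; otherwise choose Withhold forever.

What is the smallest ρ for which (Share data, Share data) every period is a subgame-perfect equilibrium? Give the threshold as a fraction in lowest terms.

Helion's threshold: (10−8)/(10−4) = 1/3.
Lab 2's threshold: (21−13)/(21−10) = 8/11.
1/3 < 8/11, so Lab 2 binds and ρ* = 8/11.

8/11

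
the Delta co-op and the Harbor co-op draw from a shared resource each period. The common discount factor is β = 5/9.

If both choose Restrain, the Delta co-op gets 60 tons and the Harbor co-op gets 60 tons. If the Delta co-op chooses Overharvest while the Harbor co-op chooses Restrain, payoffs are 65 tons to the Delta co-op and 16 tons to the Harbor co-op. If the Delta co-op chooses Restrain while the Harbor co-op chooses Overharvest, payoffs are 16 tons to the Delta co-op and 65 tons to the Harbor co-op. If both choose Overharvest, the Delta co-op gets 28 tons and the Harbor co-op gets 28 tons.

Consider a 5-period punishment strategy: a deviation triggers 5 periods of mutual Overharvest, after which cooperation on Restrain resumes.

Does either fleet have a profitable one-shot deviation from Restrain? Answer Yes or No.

No

IC: β+…+β^5 ≥ (65−60)/(60−28) = 5/32.
At β = 5/9: partial sum = 1.1838 ≥ 0.1562. Cooperation sustainable.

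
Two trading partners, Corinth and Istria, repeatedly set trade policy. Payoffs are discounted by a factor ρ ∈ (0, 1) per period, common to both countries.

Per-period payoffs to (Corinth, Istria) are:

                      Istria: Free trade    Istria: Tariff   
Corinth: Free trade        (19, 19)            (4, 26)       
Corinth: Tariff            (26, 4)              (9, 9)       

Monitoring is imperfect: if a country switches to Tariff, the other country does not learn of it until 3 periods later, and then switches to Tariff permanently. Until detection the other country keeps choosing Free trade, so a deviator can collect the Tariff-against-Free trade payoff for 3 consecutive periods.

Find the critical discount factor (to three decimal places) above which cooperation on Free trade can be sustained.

The best deviation is to choose Tariff for all 3 undetected periods, earning 26 each, then 9 forever once detected.
Deviation value: 26(1−ρ^3)/(1−ρ) + 9ρ^3/(1−ρ); cooperation value: 19/(1−ρ).
IC: 19 ≥ 26(1−ρ^3) + 9ρ^3 = 26 − 17ρ^3.
So ρ^3 ≥ 7/17, giving ρ ≥ (7/17)^(1/3) ≈ 0.744.

0.744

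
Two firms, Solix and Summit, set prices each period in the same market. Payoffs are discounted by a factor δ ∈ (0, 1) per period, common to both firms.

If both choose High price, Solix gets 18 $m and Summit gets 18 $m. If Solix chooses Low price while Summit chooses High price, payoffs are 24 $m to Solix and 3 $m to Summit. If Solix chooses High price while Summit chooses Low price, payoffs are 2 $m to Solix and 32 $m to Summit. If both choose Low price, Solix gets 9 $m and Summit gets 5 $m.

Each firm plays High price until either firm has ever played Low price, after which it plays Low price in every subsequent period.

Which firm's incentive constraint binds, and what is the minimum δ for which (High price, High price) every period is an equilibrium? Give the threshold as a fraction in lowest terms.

Summit; δ ≥ 14/27

For Solix: deviation gain 24−18 = 6, per-period punishment loss 18−9 = 9. IC gives δ ≥ 6/15 = 2/5.
For Summit: gain 14, loss 13 per period, so δ ≥ 14/27.
The tighter constraint is Summit's, so cooperation needs δ ≥ 14/27.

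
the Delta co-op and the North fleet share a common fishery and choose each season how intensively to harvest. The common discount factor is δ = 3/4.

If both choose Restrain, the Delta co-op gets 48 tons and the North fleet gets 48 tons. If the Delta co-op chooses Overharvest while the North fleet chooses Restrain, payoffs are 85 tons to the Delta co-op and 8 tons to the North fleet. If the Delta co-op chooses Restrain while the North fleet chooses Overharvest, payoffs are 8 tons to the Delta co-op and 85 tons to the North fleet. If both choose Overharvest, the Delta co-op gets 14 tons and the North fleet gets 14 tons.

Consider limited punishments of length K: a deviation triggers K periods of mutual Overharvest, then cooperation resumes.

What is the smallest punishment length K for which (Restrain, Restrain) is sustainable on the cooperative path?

Need Σ_{k=1}^{K} δ^k ≥ (85−48)/(48−14) = 1.0882 at δ = 3/4.
At K = 1 the sum is 0.7500 < 1.0882; at K = 2 it is 1.3125 ≥ 1.0882.
So the minimum punishment length is K = 2.

2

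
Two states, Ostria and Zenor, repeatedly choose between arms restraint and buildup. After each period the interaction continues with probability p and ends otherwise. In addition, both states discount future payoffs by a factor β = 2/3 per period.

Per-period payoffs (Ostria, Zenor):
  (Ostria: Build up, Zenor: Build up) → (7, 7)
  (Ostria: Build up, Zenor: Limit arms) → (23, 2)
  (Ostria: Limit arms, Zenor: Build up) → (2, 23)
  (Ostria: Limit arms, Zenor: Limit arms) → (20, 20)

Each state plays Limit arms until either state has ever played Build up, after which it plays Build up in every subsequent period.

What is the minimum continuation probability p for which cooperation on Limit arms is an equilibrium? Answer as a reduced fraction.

9/32

With continuation probability p and discount β, the effective per-period discount factor is βp.
Grim-trigger IC: βp ≥ (23−20)/(23−7) = 3/16.
So p ≥ (3/16)/(2/3) = 9/32.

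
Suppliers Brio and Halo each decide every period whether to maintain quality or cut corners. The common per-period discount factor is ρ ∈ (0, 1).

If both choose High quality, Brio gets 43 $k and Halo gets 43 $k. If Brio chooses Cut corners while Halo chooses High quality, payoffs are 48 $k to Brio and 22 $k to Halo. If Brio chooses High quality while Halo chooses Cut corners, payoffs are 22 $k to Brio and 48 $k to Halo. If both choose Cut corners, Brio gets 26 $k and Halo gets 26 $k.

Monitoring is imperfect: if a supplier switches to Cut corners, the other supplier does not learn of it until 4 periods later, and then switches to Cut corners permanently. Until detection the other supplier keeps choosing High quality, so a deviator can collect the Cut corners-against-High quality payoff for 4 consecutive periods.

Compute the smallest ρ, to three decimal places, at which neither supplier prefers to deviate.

A deviator earns 48 for 4 periods, then 26 forever; cooperating earns 43 forever. Multiplying the IC by (1−ρ):
43 ≥ 48(1−ρ^4) + 26ρ^4, so 22·ρ^4 ≥ 5 and ρ^4 ≥ 5/22.
ρ ≥ (5/22)^(1/4) ≈ 0.690.

0.690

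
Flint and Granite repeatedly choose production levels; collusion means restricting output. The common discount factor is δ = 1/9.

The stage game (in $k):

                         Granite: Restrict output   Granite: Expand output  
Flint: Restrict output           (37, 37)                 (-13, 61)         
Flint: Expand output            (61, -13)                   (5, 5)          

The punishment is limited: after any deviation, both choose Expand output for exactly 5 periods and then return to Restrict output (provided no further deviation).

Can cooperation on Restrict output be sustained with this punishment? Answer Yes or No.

No

A one-shot deviation gives 61 now, then 5 for 5 periods, then back to 37.
Gain from deviating: (61−37) today; loss: (37−5) in each of the next 5 periods.
No-deviation condition: (37−5)(δ+…+δ^5) ≥ 61−37, i.e. δ+…+δ^5 ≥ 3/4.
At δ = 1/9: δ+…+δ^5 = 0.1250 < 0.7500.
So cooperation is not sustainable.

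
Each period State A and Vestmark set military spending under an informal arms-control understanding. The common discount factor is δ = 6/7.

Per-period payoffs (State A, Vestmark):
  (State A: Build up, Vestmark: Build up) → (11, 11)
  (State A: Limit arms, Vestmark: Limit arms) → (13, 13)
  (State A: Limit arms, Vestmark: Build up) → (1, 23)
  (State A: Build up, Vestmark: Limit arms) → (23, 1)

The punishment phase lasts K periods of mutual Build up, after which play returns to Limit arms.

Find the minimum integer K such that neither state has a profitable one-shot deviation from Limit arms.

IC: δ(1−δ^K)/(1−δ) ≥ (23−13)/(13−11) = 5.
With δ = 6/7: need 1 − δ^K ≥ 5·(1−6/7)/(6/7), i.e. δ^K ≤ 0.1667.
Since (6/7)^11 = 0.1835 and (6/7)^12 = 0.1573, the smallest such K is 12.

12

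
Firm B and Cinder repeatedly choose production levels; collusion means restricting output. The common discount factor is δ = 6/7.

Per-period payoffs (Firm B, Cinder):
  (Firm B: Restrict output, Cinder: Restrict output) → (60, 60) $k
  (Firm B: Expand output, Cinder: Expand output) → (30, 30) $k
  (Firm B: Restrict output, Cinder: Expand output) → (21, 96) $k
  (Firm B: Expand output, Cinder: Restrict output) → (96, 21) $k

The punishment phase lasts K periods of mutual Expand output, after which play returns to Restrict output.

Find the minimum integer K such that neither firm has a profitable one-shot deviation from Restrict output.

No profitable deviation requires (60−30)(δ+…+δ^K) ≥ 96−60, i.e. δ+…+δ^K ≥ 6/5 ≈ 1.2000.
With δ = 6/7, the partial sums are K=1: 0.8571, K=2: 1.5918.
K = 2 is the first length at which the sum reaches 1.2000.

2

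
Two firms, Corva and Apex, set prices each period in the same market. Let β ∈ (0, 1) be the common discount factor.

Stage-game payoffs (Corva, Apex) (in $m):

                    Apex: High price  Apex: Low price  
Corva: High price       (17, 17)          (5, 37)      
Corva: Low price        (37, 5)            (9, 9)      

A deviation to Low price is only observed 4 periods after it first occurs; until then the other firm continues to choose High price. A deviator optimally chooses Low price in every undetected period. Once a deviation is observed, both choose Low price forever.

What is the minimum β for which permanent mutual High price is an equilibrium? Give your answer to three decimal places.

0.919

Deviating for the 4 undetected periods gains 37−17 = 20 per period over cooperation, then loses 17−9 = 8 per period forever once punishment starts.
Gain: 20(1 + β + … + β^3); loss: 8·β^4/(1−β).
No profitable deviation ⇔ 20(1−β^4) ≤ 8·β^4, i.e. β^4 ≥ 20/(20+8) = 5/7.
Hence β ≥ (5/7)^(1/4) ≈ 0.919.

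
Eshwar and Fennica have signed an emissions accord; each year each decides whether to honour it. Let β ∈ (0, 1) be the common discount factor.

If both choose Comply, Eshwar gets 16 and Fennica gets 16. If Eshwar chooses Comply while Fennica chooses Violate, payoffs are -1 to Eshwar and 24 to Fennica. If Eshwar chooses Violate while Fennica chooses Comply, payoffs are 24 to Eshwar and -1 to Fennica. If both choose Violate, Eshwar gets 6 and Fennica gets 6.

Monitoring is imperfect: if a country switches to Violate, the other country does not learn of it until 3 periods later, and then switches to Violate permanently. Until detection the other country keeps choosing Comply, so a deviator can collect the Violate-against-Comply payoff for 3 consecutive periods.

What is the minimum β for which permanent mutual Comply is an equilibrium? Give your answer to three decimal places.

0.763

The best deviation is to choose Violate for all 3 undetected periods, earning 24 each, then 6 forever once detected.
Deviation value: 24(1−β^3)/(1−β) + 6β^3/(1−β); cooperation value: 16/(1−β).
IC: 16 ≥ 24(1−β^3) + 6β^3 = 24 − 18β^3.
So β^3 ≥ 8/18 = 4/9, giving β ≥ (4/9)^(1/3) ≈ 0.763.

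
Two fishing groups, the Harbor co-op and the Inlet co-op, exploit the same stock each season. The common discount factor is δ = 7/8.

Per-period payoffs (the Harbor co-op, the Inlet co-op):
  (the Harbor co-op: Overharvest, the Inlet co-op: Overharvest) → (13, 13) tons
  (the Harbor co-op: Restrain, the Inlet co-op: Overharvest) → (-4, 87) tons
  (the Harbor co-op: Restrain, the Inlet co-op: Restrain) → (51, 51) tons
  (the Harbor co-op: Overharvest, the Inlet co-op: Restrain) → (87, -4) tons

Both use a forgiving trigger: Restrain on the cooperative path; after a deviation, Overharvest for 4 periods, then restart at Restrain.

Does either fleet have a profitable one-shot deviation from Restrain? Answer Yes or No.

A one-shot deviation gives 87 now, then 13 for 4 periods, then back to 51.
Gain from deviating: (87−51) today; loss: (51−13) in each of the next 4 periods.
No-deviation condition: (51−13)(δ+…+δ^4) ≥ 87−51, i.e. δ+…+δ^4 ≥ 18/19.
At δ = 7/8: δ+…+δ^4 = 2.8967 ≥ 0.9474.
So cooperation is sustainable.

No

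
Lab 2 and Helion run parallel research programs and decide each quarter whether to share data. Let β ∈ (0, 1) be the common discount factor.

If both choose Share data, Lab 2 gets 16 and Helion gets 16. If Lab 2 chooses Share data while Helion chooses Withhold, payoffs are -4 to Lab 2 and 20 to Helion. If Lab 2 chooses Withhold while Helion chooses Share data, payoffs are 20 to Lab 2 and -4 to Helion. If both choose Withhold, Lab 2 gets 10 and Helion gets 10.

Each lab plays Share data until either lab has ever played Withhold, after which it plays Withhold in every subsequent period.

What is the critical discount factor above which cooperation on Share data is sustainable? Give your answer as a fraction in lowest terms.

Cooperation forever yields 16 each period: 16/(1−β).
Deviating yields 20 once, then 10 forever: 20 + 10β/(1−β).
No profitable deviation requires 16/(1−β) ≥ 20 + 10β/(1−β).
Multiplying by (1−β): 16 ≥ 20(1−β) + 10β = 20 − 10β.
So 10β ≥ 4, i.e. β ≥ 4/10 = 2/5.

2/5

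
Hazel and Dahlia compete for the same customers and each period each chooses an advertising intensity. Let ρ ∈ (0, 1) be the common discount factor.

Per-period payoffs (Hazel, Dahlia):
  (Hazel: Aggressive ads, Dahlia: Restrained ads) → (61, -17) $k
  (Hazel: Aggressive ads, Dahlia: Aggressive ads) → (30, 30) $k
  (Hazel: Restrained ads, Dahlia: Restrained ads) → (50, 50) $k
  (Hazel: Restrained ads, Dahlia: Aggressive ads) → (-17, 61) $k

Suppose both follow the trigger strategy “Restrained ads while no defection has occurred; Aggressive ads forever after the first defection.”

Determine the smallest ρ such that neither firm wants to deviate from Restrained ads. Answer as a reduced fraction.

Under grim trigger the critical discount factor is (T−C)/(T−P) with T = 61, C = 50, P = 30.
ρ* = (61−50)/(61−30) = 11/31.

11/31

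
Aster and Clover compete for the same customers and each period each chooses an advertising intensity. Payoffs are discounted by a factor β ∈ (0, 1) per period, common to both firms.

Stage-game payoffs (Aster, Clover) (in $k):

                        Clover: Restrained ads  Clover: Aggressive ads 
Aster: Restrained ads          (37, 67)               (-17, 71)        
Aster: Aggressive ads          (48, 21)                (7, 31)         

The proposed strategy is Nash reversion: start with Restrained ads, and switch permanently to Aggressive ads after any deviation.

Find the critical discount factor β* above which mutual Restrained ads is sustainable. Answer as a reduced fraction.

For Aster: deviation gain 48−37 = 11, per-period punishment loss 37−7 = 30. IC gives β ≥ 11/41.
For Clover: gain 4, loss 36 per period, so β ≥ 4/40 = 1/10.
The tighter constraint is Aster's, so cooperation needs β ≥ 11/41.

11/41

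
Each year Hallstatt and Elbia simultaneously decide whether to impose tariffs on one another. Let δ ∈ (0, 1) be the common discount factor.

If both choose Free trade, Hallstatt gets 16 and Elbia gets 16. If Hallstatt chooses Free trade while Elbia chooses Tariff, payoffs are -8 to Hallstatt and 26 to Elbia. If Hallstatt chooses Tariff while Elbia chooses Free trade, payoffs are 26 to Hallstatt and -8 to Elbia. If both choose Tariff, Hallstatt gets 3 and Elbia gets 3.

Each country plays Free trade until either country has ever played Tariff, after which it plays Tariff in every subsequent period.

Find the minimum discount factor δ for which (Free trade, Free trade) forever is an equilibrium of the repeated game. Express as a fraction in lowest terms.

10/23

16/(1−δ) ≥ 26 + 3δ/(1−δ)
16 ≥ 26 − 23δ
δ ≥ 10/23.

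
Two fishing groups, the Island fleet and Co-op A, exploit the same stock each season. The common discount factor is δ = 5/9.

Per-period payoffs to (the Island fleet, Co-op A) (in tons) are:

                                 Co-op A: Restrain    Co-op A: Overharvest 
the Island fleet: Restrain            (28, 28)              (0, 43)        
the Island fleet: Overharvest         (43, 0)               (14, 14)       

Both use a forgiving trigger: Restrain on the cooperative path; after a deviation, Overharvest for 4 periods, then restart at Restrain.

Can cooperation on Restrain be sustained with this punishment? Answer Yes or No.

Yes

IC: δ+…+δ^4 ≥ (43−28)/(28−14) = 15/14.
At δ = 5/9: partial sum = 1.1309 ≥ 1.0714. Cooperation sustainable.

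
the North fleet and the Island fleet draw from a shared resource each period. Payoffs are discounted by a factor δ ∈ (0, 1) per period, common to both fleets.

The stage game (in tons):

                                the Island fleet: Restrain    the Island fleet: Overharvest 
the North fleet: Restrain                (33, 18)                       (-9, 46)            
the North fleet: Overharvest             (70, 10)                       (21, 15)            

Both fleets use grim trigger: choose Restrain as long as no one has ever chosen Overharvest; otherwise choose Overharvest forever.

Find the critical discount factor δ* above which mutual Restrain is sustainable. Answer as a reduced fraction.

the North fleet: cooperation gives 33 each period; deviation gives 70 once then 21 forever.
  33/(1−δ) ≥ 70 + 21δ/(1−δ) ⇒ δ ≥ 37/49.
the Island fleet: cooperation gives 18 each period; deviation gives 46 once then 15 forever.
  δ ≥ 28/31.
Both must hold, so the binding constraint is the Island fleet's: δ ≥ 28/31.

28/31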